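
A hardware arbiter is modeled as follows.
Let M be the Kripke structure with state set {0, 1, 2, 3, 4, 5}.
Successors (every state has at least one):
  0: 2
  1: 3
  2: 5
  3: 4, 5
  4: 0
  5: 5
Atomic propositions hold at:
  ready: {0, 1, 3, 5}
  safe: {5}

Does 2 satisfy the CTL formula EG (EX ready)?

Yes

Sat(EX ready) = {s : some successor in {0, 1, 3, 5}} = {1, 2, 3, 4, 5}
EG (EX ready): greatest fixpoint, start Z0 = {1, 2, 3, 4, 5}, keep only states in Sat with some successor in Z. Z1 = {1, 2, 3, 5}; fixed.
Sat(EG (EX ready)) = {1, 2, 3, 5}
2 ∈ Sat(EG (EX ready)) = {1, 2, 3, 5}, so the formula holds at 2.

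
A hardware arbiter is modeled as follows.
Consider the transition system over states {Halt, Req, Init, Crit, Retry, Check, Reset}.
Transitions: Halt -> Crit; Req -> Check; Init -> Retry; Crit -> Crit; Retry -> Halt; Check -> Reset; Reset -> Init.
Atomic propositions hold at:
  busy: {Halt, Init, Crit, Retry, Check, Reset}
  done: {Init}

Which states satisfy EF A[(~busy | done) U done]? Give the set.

{Req, Init, Check, Reset}

Sat(~busy) = {Req}
Sat(~busy | done) = {Req, Init}
A[(~busy | done) U done]: least fixpoint, start Z0 = Sat(done) = {Init}, add states in Sat(~busy | done) with every successor in Z. Already a fixed point.
Sat(A[(~busy | done) U done]) = {Init}
EF A[(~busy | done) U done]: least fixpoint, start Z0 = {Init}, add states with some successor in Z. Z1 = {Init, Reset}; Z2 = {Init, Check, Reset}; Z3 = {Req, Init, Check, Reset}; fixed.
Sat(EF A[(~busy | done) U done]) = {Req, Init, Check, Reset}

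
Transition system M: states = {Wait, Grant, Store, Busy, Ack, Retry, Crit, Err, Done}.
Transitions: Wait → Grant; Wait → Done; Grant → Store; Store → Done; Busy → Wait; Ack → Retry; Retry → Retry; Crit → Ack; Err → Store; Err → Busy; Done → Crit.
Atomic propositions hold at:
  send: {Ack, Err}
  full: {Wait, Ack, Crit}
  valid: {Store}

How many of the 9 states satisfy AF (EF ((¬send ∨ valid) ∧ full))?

Sat(¬send) = {Wait, Grant, Store, Busy, Retry, Crit, Done}
Sat(¬send ∨ valid) = {Wait, Grant, Store, Busy, Retry, Crit, Done}
Sat((¬send ∨ valid) ∧ full) = {Wait, Crit}
EF ((¬send ∨ valid) ∧ full): least fixpoint, start Z0 = {Wait, Crit}, add states with some successor in Z. Z1 = {Wait, Busy, Crit, Done}; Z2 = {Wait, Store, Busy, Crit, Err, Done}; Z3 = {Wait, Grant, Store, Busy, Crit, Err, Done}; fixed.
Sat(EF ((¬send ∨ valid) ∧ full)) = {Wait, Grant, Store, Busy, Crit, Err, Done}
AF (EF ((¬send ∨ valid) ∧ full)): least fixpoint, start Z0 = {Wait, Grant, Store, Busy, Crit, Err, Done}, add states with every successor in Z. Already a fixed point.
Sat(AF (EF ((¬send ∨ valid) ∧ full))) = {Wait, Grant, Store, Busy, Crit, Err, Done}
|Sat(AF (EF ((¬send ∨ valid) ∧ full)))| = |{Wait, Grant, Store, Busy, Crit, Err, Done}| = 7.

7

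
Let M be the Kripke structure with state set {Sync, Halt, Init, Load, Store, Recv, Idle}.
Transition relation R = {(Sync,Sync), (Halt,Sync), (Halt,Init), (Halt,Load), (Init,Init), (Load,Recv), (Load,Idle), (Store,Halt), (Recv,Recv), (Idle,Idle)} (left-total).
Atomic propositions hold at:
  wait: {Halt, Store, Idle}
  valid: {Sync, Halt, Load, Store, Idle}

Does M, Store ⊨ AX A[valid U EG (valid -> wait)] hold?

Sat(valid -> wait) = {Halt, Init, Store, Recv, Idle}
EG (valid -> wait): greatest fixpoint, start Z0 = {Halt, Init, Store, Recv, Idle}, keep only states in Sat with some successor in Z. Already a fixed point.
Sat(EG (valid -> wait)) = {Halt, Init, Store, Recv, Idle}
A[valid U EG (valid -> wait)]: least fixpoint, start Z0 = Sat(EG (valid -> wait)) = {Halt, Init, Store, Recv, Idle}, add states in Sat(valid) with every successor in Z. Z1 = {Halt, Init, Load, Store, Recv, Idle}; fixed.
Sat(A[valid U EG (valid -> wait)]) = {Halt, Init, Load, Store, Recv, Idle}
Sat(AX A[valid U EG (valid -> wait)]) = {s : every successor in {Halt, Init, Load, Store, Recv, Idle}} = {Init, Load, Store, Recv, Idle}
Store ∈ Sat(AX A[valid U EG (valid -> wait)]) = {Init, Load, Store, Recv, Idle}, so the formula holds at Store.

Yes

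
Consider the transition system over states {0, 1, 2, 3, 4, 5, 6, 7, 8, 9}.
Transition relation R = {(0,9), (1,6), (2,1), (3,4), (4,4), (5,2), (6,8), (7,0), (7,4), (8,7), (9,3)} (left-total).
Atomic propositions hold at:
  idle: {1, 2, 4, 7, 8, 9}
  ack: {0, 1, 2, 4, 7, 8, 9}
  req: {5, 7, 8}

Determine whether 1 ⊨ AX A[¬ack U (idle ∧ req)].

Yes

Sat(¬ack) = {3, 5, 6}
Sat(idle ∧ req) = {7, 8}
A[¬ack U (idle ∧ req)]: least fixpoint, start Z0 = Sat((idle ∧ req)) = {7, 8}, add states in Sat(¬ack) with every successor in Z. Z1 = {6, 7, 8}; fixed.
Sat(A[¬ack U (idle ∧ req)]) = {6, 7, 8}
Sat(AX A[¬ack U (idle ∧ req)]) = {s : every successor in {6, 7, 8}} = {1, 6, 8}
1 ∈ Sat(AX A[¬ack U (idle ∧ req)]) = {1, 6, 8}, so the formula holds at 1.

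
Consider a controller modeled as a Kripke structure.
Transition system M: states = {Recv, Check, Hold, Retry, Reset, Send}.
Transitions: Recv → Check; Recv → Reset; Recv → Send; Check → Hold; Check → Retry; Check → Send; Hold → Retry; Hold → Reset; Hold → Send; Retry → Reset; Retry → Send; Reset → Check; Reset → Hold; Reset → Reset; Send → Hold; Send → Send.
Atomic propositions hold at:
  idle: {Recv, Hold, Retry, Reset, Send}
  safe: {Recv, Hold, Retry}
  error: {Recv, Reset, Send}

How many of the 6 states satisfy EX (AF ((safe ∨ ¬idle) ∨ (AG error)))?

Sat(¬idle) = {Check}
Sat(safe ∨ ¬idle) = {Recv, Check, Hold, Retry}
AG error: greatest fixpoint, start Z0 = {Recv, Reset, Send}, keep only states in Sat with every successor in Z. Z1 = ∅; fixed.
Sat(AG error) = ∅
Sat((safe ∨ ¬idle) ∨ (AG error)) = {Recv, Check, Hold, Retry}
AF ((safe ∨ ¬idle) ∨ (AG error)): least fixpoint, start Z0 = {Recv, Check, Hold, Retry}, add states with every successor in Z. Already a fixed point.
Sat(AF ((safe ∨ ¬idle) ∨ (AG error))) = {Recv, Check, Hold, Retry}
Sat(EX (AF ((safe ∨ ¬idle) ∨ (AG error)))) = {s : some successor in {Recv, Check, Hold, Retry}} = {Recv, Check, Hold, Reset, Send}
|Sat(EX (AF ((safe ∨ ¬idle) ∨ (AG error))))| = |{Recv, Check, Hold, Reset, Send}| = 5.

5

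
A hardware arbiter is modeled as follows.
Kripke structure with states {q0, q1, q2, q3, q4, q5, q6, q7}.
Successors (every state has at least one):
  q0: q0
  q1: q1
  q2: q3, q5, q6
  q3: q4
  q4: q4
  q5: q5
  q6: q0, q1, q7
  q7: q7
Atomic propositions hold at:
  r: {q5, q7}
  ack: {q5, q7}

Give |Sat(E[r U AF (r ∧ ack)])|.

2

Sat(r ∧ ack) = {q5, q7}
AF (r ∧ ack): least fixpoint, start Z0 = {q5, q7}, add states with every successor in Z. Already a fixed point.
Sat(AF (r ∧ ack)) = {q5, q7}
E[r U AF (r ∧ ack)]: least fixpoint, start Z0 = Sat(AF (r ∧ ack)) = {q5, q7}, add states in Sat(r) with some successor in Z. Already a fixed point.
Sat(E[r U AF (r ∧ ack)]) = {q5, q7}
|Sat(E[r U AF (r ∧ ack)])| = |{q5, q7}| = 2.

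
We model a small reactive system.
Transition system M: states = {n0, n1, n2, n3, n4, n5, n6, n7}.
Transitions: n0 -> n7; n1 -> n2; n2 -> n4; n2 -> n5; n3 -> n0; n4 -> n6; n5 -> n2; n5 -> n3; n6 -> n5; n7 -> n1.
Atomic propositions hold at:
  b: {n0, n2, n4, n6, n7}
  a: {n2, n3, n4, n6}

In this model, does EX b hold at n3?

Sat(EX b) = {s : some successor in {n0, n2, n4, n6, n7}} = {n0, n1, n2, n3, n4, n5}
n3 ∈ Sat(EX b) = {n0, n1, n2, n3, n4, n5}, so the formula holds at n3.

Yes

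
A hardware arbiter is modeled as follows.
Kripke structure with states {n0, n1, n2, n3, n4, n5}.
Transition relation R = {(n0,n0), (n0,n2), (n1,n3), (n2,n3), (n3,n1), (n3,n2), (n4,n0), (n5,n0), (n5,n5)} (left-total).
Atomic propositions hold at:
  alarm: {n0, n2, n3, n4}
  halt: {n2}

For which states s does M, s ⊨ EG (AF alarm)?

{n0, n1, n2, n3, n4}

AF alarm: least fixpoint, start Z0 = {n0, n2, n3, n4}, add states with every successor in Z. Z1 = {n0, n1, n2, n3, n4}; fixed.
Sat(AF alarm) = {n0, n1, n2, n3, n4}
EG (AF alarm): greatest fixpoint, start Z0 = {n0, n1, n2, n3, n4}, keep only states in Sat with some successor in Z. Already a fixed point.
Sat(EG (AF alarm)) = {n0, n1, n2, n3, n4}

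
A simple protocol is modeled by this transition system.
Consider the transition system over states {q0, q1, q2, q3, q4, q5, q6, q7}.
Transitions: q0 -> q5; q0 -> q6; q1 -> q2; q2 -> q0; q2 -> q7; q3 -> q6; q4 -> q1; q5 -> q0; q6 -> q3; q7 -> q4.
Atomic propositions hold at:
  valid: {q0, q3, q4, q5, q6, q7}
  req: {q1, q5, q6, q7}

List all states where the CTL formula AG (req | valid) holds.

Sat(req | valid) = {q0, q1, q3, q4, q5, q6, q7}
AG (req | valid): greatest fixpoint, start Z0 = {q0, q1, q3, q4, q5, q6, q7}, keep only states in Sat with every successor in Z. Z1 = {q0, q3, q4, q5, q6, q7}; Z2 = {q0, q3, q5, q6, q7}; Z3 = {q0, q3, q5, q6}; fixed.
Sat(AG (req | valid)) = {q0, q3, q5, q6}

{q0, q3, q5, q6}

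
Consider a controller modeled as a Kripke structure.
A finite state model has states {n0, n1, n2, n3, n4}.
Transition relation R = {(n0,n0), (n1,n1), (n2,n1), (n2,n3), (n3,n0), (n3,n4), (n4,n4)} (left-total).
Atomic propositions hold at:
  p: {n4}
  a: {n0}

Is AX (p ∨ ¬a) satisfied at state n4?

Yes

Sat(¬a) = {n1, n2, n3, n4}
Sat(p ∨ ¬a) = {n1, n2, n3, n4}
Sat(AX (p ∨ ¬a)) = {s : every successor in {n1, n2, n3, n4}} = {n1, n2, n4}
n4 ∈ Sat(AX (p ∨ ¬a)) = {n1, n2, n4}, so the formula holds at n4.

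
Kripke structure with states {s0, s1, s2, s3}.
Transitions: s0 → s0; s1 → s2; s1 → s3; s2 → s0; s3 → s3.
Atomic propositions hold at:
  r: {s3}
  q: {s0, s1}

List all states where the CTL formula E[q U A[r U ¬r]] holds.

Sat(¬r) = {s0, s1, s2}
A[r U ¬r]: least fixpoint, start Z0 = Sat(¬r) = {s0, s1, s2}, add states in Sat(r) with every successor in Z. Already a fixed point.
Sat(A[r U ¬r]) = {s0, s1, s2}
E[q U A[r U ¬r]]: least fixpoint, start Z0 = Sat(A[r U ¬r]) = {s0, s1, s2}, add states in Sat(q) with some successor in Z. Already a fixed point.
Sat(E[q U A[r U ¬r]]) = {s0, s1, s2}

{s0, s1, s2}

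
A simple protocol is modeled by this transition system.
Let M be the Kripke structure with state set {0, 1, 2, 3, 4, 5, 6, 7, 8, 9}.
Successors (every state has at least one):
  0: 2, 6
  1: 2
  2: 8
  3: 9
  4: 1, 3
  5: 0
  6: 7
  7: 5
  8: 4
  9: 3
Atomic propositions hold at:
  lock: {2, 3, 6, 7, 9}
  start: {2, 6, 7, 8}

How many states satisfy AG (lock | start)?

2

Sat(lock | start) = {2, 3, 6, 7, 8, 9}
AG (lock | start): greatest fixpoint, start Z0 = {2, 3, 6, 7, 8, 9}, keep only states in Sat with every successor in Z. Z1 = {2, 3, 6, 9}; Z2 = {3, 9}; fixed.
Sat(AG (lock | start)) = {3, 9}
|Sat(AG (lock | start))| = |{3, 9}| = 2.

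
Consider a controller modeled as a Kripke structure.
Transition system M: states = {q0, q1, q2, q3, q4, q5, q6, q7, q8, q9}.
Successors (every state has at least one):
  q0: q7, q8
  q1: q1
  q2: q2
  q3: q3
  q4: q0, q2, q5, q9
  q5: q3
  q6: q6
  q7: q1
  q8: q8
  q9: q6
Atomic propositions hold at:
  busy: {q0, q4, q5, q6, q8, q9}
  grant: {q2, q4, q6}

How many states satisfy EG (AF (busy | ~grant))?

9

Sat(~grant) = {q0, q1, q3, q5, q7, q8, q9}
Sat(busy | ~grant) = {q0, q1, q3, q4, q5, q6, q7, q8, q9}
AF (busy | ~grant): least fixpoint, start Z0 = {q0, q1, q3, q4, q5, q6, q7, q8, q9}, add states with every successor in Z. Already a fixed point.
Sat(AF (busy | ~grant)) = {q0, q1, q3, q4, q5, q6, q7, q8, q9}
EG (AF (busy | ~grant)): greatest fixpoint, start Z0 = {q0, q1, q3, q4, q5, q6, q7, q8, q9}, keep only states in Sat with some successor in Z. Already a fixed point.
Sat(EG (AF (busy | ~grant))) = {q0, q1, q3, q4, q5, q6, q7, q8, q9}
|Sat(EG (AF (busy | ~grant)))| = |{q0, q1, q3, q4, q5, q6, q7, q8, q9}| = 9.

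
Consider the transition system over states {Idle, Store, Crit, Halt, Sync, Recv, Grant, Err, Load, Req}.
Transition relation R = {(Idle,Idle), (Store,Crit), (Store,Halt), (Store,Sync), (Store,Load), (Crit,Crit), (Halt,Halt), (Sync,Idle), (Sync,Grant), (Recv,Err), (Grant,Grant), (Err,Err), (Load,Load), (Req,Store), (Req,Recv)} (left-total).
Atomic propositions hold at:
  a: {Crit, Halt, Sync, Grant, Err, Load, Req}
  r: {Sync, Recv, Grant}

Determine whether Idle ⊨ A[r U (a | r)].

Sat(a | r) = {Crit, Halt, Sync, Recv, Grant, Err, Load, Req}
A[r U (a | r)]: least fixpoint, start Z0 = Sat((a | r)) = {Crit, Halt, Sync, Recv, Grant, Err, Load, Req}, add states in Sat(r) with every successor in Z. Already a fixed point.
Sat(A[r U (a | r)]) = {Crit, Halt, Sync, Recv, Grant, Err, Load, Req}
Idle ∉ Sat(A[r U (a | r)]) = {Crit, Halt, Sync, Recv, Grant, Err, Load, Req}, so the formula does not hold at Idle.

No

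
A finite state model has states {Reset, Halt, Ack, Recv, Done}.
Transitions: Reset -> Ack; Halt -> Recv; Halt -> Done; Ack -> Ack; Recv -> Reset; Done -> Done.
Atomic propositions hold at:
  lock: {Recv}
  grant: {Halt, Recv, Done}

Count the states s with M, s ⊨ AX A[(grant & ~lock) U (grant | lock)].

Sat(~lock) = {Reset, Halt, Ack, Done}
Sat(grant & ~lock) = {Halt, Done}
Sat(grant | lock) = {Halt, Recv, Done}
A[(grant & ~lock) U (grant | lock)]: least fixpoint, start Z0 = Sat((grant | lock)) = {Halt, Recv, Done}, add states in Sat(grant & ~lock) with every successor in Z. Already a fixed point.
Sat(A[(grant & ~lock) U (grant | lock)]) = {Halt, Recv, Done}
Sat(AX A[(grant & ~lock) U (grant | lock)]) = {s : every successor in {Halt, Recv, Done}} = {Halt, Done}
|Sat(AX A[(grant & ~lock) U (grant | lock)])| = |{Halt, Done}| = 2.

2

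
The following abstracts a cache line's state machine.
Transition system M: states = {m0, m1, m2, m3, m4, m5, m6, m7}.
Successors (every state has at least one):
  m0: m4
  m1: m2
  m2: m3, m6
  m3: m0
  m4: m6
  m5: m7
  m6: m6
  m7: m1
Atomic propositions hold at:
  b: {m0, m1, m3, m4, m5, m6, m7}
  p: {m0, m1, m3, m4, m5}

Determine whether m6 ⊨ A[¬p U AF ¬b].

Sat(¬p) = {m2, m6, m7}
Sat(¬b) = {m2}
AF ¬b: least fixpoint, start Z0 = {m2}, add states with every successor in Z. Z1 = {m1, m2}; Z2 = {m1, m2, m7}; Z3 = {m1, m2, m5, m7}; fixed.
Sat(AF ¬b) = {m1, m2, m5, m7}
A[¬p U AF ¬b]: least fixpoint, start Z0 = Sat(AF ¬b) = {m1, m2, m5, m7}, add states in Sat(¬p) with every successor in Z. Already a fixed point.
Sat(A[¬p U AF ¬b]) = {m1, m2, m5, m7}
m6 ∉ Sat(A[¬p U AF ¬b]) = {m1, m2, m5, m7}, so the formula does not hold at m6.

No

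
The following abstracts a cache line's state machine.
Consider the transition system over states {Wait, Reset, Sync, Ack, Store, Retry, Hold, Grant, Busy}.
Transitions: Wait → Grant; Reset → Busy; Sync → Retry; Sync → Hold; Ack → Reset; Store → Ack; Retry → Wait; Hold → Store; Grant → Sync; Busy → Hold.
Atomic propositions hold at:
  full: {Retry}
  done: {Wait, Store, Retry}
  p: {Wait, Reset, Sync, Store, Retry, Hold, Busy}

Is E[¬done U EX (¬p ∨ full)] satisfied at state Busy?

Yes

Sat(¬done) = {Reset, Sync, Ack, Hold, Grant, Busy}
Sat(¬p) = {Ack, Grant}
Sat(¬p ∨ full) = {Ack, Retry, Grant}
Sat(EX (¬p ∨ full)) = {s : some successor in {Ack, Retry, Grant}} = {Wait, Sync, Store}
E[¬done U EX (¬p ∨ full)]: least fixpoint, start Z0 = Sat(EX (¬p ∨ full)) = {Wait, Sync, Store}, add states in Sat(¬done) with some successor in Z. Z1 = {Wait, Sync, Store, Hold, Grant}; Z2 = {Wait, Sync, Store, Hold, Grant, Busy}; Z3 = {Wait, Reset, Sync, Store, Hold, Grant, Busy}; Z4 = {Wait, Reset, Sync, Ack, Store, Hold, Grant, Busy}; fixed.
Sat(E[¬done U EX (¬p ∨ full)]) = {Wait, Reset, Sync, Ack, Store, Hold, Grant, Busy}
Busy ∈ Sat(E[¬done U EX (¬p ∨ full)]) = {Wait, Reset, Sync, Ack, Store, Hold, Grant, Busy}, so the formula holds at Busy.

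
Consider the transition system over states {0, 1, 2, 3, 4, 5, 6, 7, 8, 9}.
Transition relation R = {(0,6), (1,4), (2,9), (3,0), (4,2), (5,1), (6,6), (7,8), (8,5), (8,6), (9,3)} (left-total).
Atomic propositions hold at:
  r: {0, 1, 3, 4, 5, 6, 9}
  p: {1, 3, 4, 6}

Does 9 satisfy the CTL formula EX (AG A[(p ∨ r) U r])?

Sat(p ∨ r) = {0, 1, 3, 4, 5, 6, 9}
A[(p ∨ r) U r]: least fixpoint, start Z0 = Sat(r) = {0, 1, 3, 4, 5, 6, 9}, add states in Sat(p ∨ r) with every successor in Z. Already a fixed point.
Sat(A[(p ∨ r) U r]) = {0, 1, 3, 4, 5, 6, 9}
AG A[(p ∨ r) U r]: greatest fixpoint, start Z0 = {0, 1, 3, 4, 5, 6, 9}, keep only states in Sat with every successor in Z. Z1 = {0, 1, 3, 5, 6, 9}; Z2 = {0, 3, 5, 6, 9}; Z3 = {0, 3, 6, 9}; fixed.
Sat(AG A[(p ∨ r) U r]) = {0, 3, 6, 9}
Sat(EX (AG A[(p ∨ r) U r])) = {s : some successor in {0, 3, 6, 9}} = {0, 2, 3, 6, 8, 9}
9 ∈ Sat(EX (AG A[(p ∨ r) U r])) = {0, 2, 3, 6, 8, 9}, so the formula holds at 9.

Yes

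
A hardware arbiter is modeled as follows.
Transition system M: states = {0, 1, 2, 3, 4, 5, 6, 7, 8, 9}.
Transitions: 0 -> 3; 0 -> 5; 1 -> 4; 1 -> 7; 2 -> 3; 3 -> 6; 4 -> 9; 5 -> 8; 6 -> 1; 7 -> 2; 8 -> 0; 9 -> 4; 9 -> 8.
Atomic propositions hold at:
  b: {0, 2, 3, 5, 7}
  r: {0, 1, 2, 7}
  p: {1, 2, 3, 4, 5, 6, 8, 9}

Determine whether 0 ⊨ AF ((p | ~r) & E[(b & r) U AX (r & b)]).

Sat(~r) = {3, 4, 5, 6, 8, 9}
Sat(p | ~r) = {1, 2, 3, 4, 5, 6, 8, 9}
Sat(b & r) = {0, 2, 7}
Sat(r & b) = {0, 2, 7}
Sat(AX (r & b)) = {s : every successor in {0, 2, 7}} = {7, 8}
E[(b & r) U AX (r & b)]: least fixpoint, start Z0 = Sat(AX (r & b)) = {7, 8}, add states in Sat(b & r) with some successor in Z. Already a fixed point.
Sat(E[(b & r) U AX (r & b)]) = {7, 8}
Sat((p | ~r) & E[(b & r) U AX (r & b)]) = {8}
AF ((p | ~r) & E[(b & r) U AX (r & b)]): least fixpoint, start Z0 = {8}, add states with every successor in Z. Z1 = {5, 8}; fixed.
Sat(AF ((p | ~r) & E[(b & r) U AX (r & b)])) = {5, 8}
0 ∉ Sat(AF ((p | ~r) & E[(b & r) U AX (r & b)])) = {5, 8}, so the formula does not hold at 0.

No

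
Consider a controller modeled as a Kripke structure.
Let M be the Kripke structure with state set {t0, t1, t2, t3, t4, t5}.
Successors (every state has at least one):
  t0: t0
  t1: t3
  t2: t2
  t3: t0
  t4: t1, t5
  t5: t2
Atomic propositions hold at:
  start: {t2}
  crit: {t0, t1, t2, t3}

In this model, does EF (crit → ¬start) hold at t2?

No

Sat(¬start) = {t0, t1, t3, t4, t5}
Sat(crit → ¬start) = {t0, t1, t3, t4, t5}
EF (crit → ¬start): least fixpoint, start Z0 = {t0, t1, t3, t4, t5}, add states with some successor in Z. Already a fixed point.
Sat(EF (crit → ¬start)) = {t0, t1, t3, t4, t5}
t2 ∉ Sat(EF (crit → ¬start)) = {t0, t1, t3, t4, t5}, so the formula does not hold at t2.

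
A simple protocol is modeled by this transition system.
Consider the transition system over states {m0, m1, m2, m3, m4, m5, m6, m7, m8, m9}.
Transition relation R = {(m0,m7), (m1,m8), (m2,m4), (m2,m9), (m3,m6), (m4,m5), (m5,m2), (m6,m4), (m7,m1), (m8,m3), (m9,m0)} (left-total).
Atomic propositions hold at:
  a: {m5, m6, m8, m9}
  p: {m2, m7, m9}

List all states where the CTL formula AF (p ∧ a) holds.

{m9}

Sat(p ∧ a) = {m9}
AF (p ∧ a): least fixpoint, start Z0 = {m9}, add states with every successor in Z. Already a fixed point.
Sat(AF (p ∧ a)) = {m9}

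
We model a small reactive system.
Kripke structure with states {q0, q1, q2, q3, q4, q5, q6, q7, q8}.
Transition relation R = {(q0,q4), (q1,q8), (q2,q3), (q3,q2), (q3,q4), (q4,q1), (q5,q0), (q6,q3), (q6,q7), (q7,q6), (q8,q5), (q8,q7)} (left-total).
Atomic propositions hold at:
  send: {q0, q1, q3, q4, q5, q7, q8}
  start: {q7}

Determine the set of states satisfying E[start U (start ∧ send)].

{q7}

Sat(start ∧ send) = {q7}
E[start U (start ∧ send)]: least fixpoint, start Z0 = Sat((start ∧ send)) = {q7}, add states in Sat(start) with some successor in Z. Already a fixed point.
Sat(E[start U (start ∧ send)]) = {q7}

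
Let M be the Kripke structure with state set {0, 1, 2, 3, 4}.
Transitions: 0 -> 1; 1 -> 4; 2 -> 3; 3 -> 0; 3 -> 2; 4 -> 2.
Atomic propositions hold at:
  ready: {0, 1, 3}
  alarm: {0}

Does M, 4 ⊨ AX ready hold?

No

Sat(AX ready) = {s : every successor in {0, 1, 3}} = {0, 2}
4 ∉ Sat(AX ready) = {0, 2}, so the formula does not hold at 4.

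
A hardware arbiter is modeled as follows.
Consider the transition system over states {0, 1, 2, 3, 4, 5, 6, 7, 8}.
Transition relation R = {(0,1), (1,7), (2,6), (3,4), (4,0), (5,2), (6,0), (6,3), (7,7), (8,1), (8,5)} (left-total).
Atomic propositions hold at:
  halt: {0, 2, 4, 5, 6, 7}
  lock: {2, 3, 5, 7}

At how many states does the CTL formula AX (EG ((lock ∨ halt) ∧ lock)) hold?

Sat(lock ∨ halt) = {0, 2, 3, 4, 5, 6, 7}
Sat((lock ∨ halt) ∧ lock) = {2, 3, 5, 7}
EG ((lock ∨ halt) ∧ lock): greatest fixpoint, start Z0 = {2, 3, 5, 7}, keep only states in Sat with some successor in Z. Z1 = {5, 7}; Z2 = {7}; fixed.
Sat(EG ((lock ∨ halt) ∧ lock)) = {7}
Sat(AX (EG ((lock ∨ halt) ∧ lock))) = {s : every successor in {7}} = {1, 7}
|Sat(AX (EG ((lock ∨ halt) ∧ lock)))| = |{1, 7}| = 2.

2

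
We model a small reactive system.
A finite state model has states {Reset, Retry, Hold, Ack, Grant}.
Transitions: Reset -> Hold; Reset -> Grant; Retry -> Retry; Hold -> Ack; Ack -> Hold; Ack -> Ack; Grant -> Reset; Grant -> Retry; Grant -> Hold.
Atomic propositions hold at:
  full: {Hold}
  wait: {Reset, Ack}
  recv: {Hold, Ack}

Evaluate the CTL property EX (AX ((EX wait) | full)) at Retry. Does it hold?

No

Sat(EX wait) = {s : some successor in {Reset, Ack}} = {Hold, Ack, Grant}
Sat((EX wait) | full) = {Hold, Ack, Grant}
Sat(AX ((EX wait) | full)) = {s : every successor in {Hold, Ack, Grant}} = {Reset, Hold, Ack}
Sat(EX (AX ((EX wait) | full))) = {s : some successor in {Reset, Hold, Ack}} = {Reset, Hold, Ack, Grant}
Retry ∉ Sat(EX (AX ((EX wait) | full))) = {Reset, Hold, Ack, Grant}, so the formula does not hold at Retry.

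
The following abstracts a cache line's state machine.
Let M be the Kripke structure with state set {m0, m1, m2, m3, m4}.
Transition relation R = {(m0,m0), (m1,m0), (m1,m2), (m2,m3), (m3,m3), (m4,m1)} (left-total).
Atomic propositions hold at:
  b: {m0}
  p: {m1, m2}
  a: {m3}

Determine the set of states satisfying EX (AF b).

AF b: least fixpoint, start Z0 = {m0}, add states with every successor in Z. Already a fixed point.
Sat(AF b) = {m0}
Sat(EX (AF b)) = {s : some successor in {m0}} = {m0, m1}

{m0, m1}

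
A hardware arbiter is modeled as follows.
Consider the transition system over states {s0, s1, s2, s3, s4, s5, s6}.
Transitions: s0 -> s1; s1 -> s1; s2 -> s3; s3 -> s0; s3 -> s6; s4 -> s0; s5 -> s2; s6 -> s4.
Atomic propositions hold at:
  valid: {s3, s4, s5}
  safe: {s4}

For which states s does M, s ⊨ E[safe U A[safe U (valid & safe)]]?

{s4}

Sat(valid & safe) = {s4}
A[safe U (valid & safe)]: least fixpoint, start Z0 = Sat((valid & safe)) = {s4}, add states in Sat(safe) with every successor in Z. Already a fixed point.
Sat(A[safe U (valid & safe)]) = {s4}
E[safe U A[safe U (valid & safe)]]: least fixpoint, start Z0 = Sat(A[safe U (valid & safe)]) = {s4}, add states in Sat(safe) with some successor in Z. Already a fixed point.
Sat(E[safe U A[safe U (valid & safe)]]) = {s4}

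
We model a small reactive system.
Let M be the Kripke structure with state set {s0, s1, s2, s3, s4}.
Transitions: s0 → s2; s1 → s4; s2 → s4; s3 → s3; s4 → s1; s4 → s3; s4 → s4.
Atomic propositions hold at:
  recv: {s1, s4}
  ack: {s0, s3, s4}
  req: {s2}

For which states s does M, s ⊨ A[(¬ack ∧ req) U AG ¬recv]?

Sat(¬ack) = {s1, s2}
Sat(¬ack ∧ req) = {s2}
Sat(¬recv) = {s0, s2, s3}
AG ¬recv: greatest fixpoint, start Z0 = {s0, s2, s3}, keep only states in Sat with every successor in Z. Z1 = {s0, s3}; Z2 = {s3}; fixed.
Sat(AG ¬recv) = {s3}
A[(¬ack ∧ req) U AG ¬recv]: least fixpoint, start Z0 = Sat(AG ¬recv) = {s3}, add states in Sat(¬ack ∧ req) with every successor in Z. Already a fixed point.
Sat(A[(¬ack ∧ req) U AG ¬recv]) = {s3}

{s3}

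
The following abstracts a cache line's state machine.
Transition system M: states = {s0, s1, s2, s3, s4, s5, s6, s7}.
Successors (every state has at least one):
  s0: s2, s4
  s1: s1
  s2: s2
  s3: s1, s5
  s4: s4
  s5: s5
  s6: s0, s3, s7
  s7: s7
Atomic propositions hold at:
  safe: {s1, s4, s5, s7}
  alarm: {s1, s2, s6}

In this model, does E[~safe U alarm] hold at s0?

Yes

Sat(~safe) = {s0, s2, s3, s6}
E[~safe U alarm]: least fixpoint, start Z0 = Sat(alarm) = {s1, s2, s6}, add states in Sat(~safe) with some successor in Z. Z1 = {s0, s1, s2, s3, s6}; fixed.
Sat(E[~safe U alarm]) = {s0, s1, s2, s3, s6}
s0 ∈ Sat(E[~safe U alarm]) = {s0, s1, s2, s3, s6}, so the formula holds at s0.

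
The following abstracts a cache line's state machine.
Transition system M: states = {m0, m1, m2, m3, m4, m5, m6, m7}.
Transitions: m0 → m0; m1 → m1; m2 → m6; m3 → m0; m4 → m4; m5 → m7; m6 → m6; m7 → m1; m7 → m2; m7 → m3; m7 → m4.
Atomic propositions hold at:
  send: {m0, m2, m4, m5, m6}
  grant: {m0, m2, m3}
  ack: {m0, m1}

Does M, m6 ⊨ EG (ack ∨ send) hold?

Sat(ack ∨ send) = {m0, m1, m2, m4, m5, m6}
EG (ack ∨ send): greatest fixpoint, start Z0 = {m0, m1, m2, m4, m5, m6}, keep only states in Sat with some successor in Z. Z1 = {m0, m1, m2, m4, m6}; fixed.
Sat(EG (ack ∨ send)) = {m0, m1, m2, m4, m6}
m6 ∈ Sat(EG (ack ∨ send)) = {m0, m1, m2, m4, m6}, so the formula holds at m6.

Yes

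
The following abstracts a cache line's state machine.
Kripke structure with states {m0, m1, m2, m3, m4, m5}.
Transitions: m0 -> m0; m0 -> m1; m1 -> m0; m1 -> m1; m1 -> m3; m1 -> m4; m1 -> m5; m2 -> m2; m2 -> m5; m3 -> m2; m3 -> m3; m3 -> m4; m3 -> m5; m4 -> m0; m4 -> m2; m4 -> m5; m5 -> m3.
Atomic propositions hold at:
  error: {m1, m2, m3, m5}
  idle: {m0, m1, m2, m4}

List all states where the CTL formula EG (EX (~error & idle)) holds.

{m0, m1, m3, m4}

Sat(~error) = {m0, m4}
Sat(~error & idle) = {m0, m4}
Sat(EX (~error & idle)) = {s : some successor in {m0, m4}} = {m0, m1, m3, m4}
EG (EX (~error & idle)): greatest fixpoint, start Z0 = {m0, m1, m3, m4}, keep only states in Sat with some successor in Z. Already a fixed point.
Sat(EG (EX (~error & idle))) = {m0, m1, m3, m4}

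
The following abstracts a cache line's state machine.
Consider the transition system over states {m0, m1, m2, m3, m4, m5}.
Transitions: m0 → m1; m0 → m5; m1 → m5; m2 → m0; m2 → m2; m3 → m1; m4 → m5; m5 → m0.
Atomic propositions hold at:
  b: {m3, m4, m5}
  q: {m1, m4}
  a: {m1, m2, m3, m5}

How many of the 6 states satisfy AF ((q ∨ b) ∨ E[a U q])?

Sat(q ∨ b) = {m1, m3, m4, m5}
E[a U q]: least fixpoint, start Z0 = Sat(q) = {m1, m4}, add states in Sat(a) with some successor in Z. Z1 = {m1, m3, m4}; fixed.
Sat(E[a U q]) = {m1, m3, m4}
Sat((q ∨ b) ∨ E[a U q]) = {m1, m3, m4, m5}
AF ((q ∨ b) ∨ E[a U q]): least fixpoint, start Z0 = {m1, m3, m4, m5}, add states with every successor in Z. Z1 = {m0, m1, m3, m4, m5}; fixed.
Sat(AF ((q ∨ b) ∨ E[a U q])) = {m0, m1, m3, m4, m5}
|Sat(AF ((q ∨ b) ∨ E[a U q]))| = |{m0, m1, m3, m4, m5}| = 5.

5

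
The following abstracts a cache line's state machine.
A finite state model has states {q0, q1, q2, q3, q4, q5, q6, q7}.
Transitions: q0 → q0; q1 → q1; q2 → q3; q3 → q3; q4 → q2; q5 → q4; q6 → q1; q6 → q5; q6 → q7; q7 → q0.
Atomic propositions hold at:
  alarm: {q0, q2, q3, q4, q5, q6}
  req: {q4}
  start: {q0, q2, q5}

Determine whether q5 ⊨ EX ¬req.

Sat(¬req) = {q0, q1, q2, q3, q5, q6, q7}
Sat(EX ¬req) = {s : some successor in {q0, q1, q2, q3, q5, q6, q7}} = {q0, q1, q2, q3, q4, q6, q7}
q5 ∉ Sat(EX ¬req) = {q0, q1, q2, q3, q4, q6, q7}, so the formula does not hold at q5.

No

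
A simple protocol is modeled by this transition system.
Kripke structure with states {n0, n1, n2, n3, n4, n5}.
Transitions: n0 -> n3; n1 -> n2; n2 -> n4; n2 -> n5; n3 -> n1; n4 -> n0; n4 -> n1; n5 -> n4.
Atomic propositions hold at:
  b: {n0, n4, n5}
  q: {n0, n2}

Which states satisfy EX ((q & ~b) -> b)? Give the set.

Sat(~b) = {n1, n2, n3}
Sat(q & ~b) = {n2}
Sat((q & ~b) -> b) = {n0, n1, n3, n4, n5}
Sat(EX ((q & ~b) -> b)) = {s : some successor in {n0, n1, n3, n4, n5}} = {n0, n2, n3, n4, n5}

{n0, n2, n3, n4, n5}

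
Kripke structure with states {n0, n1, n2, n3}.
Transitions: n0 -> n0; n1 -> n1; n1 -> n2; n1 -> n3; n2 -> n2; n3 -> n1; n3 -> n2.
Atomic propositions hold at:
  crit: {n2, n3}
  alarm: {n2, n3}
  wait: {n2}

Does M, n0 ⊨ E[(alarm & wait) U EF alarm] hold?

No

Sat(alarm & wait) = {n2}
EF alarm: least fixpoint, start Z0 = {n2, n3}, add states with some successor in Z. Z1 = {n1, n2, n3}; fixed.
Sat(EF alarm) = {n1, n2, n3}
E[(alarm & wait) U EF alarm]: least fixpoint, start Z0 = Sat(EF alarm) = {n1, n2, n3}, add states in Sat(alarm & wait) with some successor in Z. Already a fixed point.
Sat(E[(alarm & wait) U EF alarm]) = {n1, n2, n3}
n0 ∉ Sat(E[(alarm & wait) U EF alarm]) = {n1, n2, n3}, so the formula does not hold at n0.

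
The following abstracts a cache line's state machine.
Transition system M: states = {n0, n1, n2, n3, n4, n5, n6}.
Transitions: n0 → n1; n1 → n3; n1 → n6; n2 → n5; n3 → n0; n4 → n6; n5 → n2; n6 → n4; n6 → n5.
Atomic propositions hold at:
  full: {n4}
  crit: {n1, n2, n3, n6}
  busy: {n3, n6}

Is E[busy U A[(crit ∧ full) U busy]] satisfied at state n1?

Sat(crit ∧ full) = ∅
A[(crit ∧ full) U busy]: least fixpoint, start Z0 = Sat(busy) = {n3, n6}, add states in Sat(crit ∧ full) with every successor in Z. Already a fixed point.
Sat(A[(crit ∧ full) U busy]) = {n3, n6}
E[busy U A[(crit ∧ full) U busy]]: least fixpoint, start Z0 = Sat(A[(crit ∧ full) U busy]) = {n3, n6}, add states in Sat(busy) with some successor in Z. Already a fixed point.
Sat(E[busy U A[(crit ∧ full) U busy]]) = {n3, n6}
n1 ∉ Sat(E[busy U A[(crit ∧ full) U busy]]) = {n3, n6}, so the formula does not hold at n1.

No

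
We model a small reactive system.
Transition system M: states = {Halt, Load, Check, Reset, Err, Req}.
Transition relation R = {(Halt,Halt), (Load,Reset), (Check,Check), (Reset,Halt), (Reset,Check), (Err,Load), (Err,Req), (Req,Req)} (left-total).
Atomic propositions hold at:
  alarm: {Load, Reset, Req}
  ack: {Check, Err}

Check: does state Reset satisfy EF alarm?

Yes

EF alarm: least fixpoint, start Z0 = {Load, Reset, Req}, add states with some successor in Z. Z1 = {Load, Reset, Err, Req}; fixed.
Sat(EF alarm) = {Load, Reset, Err, Req}
Reset ∈ Sat(EF alarm) = {Load, Reset, Err, Req}, so the formula holds at Reset.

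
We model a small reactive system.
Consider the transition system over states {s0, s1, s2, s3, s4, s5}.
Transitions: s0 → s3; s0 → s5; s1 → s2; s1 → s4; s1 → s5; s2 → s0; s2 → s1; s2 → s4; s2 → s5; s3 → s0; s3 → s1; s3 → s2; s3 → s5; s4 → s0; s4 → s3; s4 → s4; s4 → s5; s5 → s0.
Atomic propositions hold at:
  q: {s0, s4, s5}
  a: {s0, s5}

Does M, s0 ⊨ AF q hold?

Yes

AF q: least fixpoint, start Z0 = {s0, s4, s5}, add states with every successor in Z. Already a fixed point.
Sat(AF q) = {s0, s4, s5}
s0 ∈ Sat(AF q) = {s0, s4, s5}, so the formula holds at s0.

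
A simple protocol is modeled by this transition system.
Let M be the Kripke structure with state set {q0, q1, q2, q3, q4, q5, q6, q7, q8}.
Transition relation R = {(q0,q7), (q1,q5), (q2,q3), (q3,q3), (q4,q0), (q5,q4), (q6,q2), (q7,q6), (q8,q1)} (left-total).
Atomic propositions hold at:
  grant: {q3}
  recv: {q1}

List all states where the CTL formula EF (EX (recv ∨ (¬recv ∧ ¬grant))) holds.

{q0, q1, q4, q5, q6, q7, q8}

Sat(¬recv) = {q0, q2, q3, q4, q5, q6, q7, q8}
Sat(¬grant) = {q0, q1, q2, q4, q5, q6, q7, q8}
Sat(¬recv ∧ ¬grant) = {q0, q2, q4, q5, q6, q7, q8}
Sat(recv ∨ (¬recv ∧ ¬grant)) = {q0, q1, q2, q4, q5, q6, q7, q8}
Sat(EX (recv ∨ (¬recv ∧ ¬grant))) = {s : some successor in {q0, q1, q2, q4, q5, q6, q7, q8}} = {q0, q1, q4, q5, q6, q7, q8}
EF (EX (recv ∨ (¬recv ∧ ¬grant))): least fixpoint, start Z0 = {q0, q1, q4, q5, q6, q7, q8}, add states with some successor in Z. Already a fixed point.
Sat(EF (EX (recv ∨ (¬recv ∧ ¬grant)))) = {q0, q1, q4, q5, q6, q7, q8}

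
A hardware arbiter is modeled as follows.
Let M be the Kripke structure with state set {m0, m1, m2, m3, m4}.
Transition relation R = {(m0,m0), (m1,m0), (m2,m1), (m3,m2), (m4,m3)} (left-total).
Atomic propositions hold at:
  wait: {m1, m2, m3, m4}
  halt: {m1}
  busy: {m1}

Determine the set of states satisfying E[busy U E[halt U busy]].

{m1}

E[halt U busy]: least fixpoint, start Z0 = Sat(busy) = {m1}, add states in Sat(halt) with some successor in Z. Already a fixed point.
Sat(E[halt U busy]) = {m1}
E[busy U E[halt U busy]]: least fixpoint, start Z0 = Sat(E[halt U busy]) = {m1}, add states in Sat(busy) with some successor in Z. Already a fixed point.
Sat(E[busy U E[halt U busy]]) = {m1}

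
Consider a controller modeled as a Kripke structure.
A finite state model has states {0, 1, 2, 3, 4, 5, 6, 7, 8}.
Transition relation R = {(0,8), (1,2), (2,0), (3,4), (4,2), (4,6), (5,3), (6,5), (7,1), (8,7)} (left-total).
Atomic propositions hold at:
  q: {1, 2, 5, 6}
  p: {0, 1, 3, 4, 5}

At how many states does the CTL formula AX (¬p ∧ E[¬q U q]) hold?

4

Sat(¬p) = {2, 6, 7, 8}
Sat(¬q) = {0, 3, 4, 7, 8}
E[¬q U q]: least fixpoint, start Z0 = Sat(q) = {1, 2, 5, 6}, add states in Sat(¬q) with some successor in Z. Z1 = {1, 2, 4, 5, 6, 7}; Z2 = {1, 2, 3, 4, 5, 6, 7, 8}; Z3 = {0, 1, 2, 3, 4, 5, 6, 7, 8}; fixed.
Sat(E[¬q U q]) = {0, 1, 2, 3, 4, 5, 6, 7, 8}
Sat(¬p ∧ E[¬q U q]) = {2, 6, 7, 8}
Sat(AX (¬p ∧ E[¬q U q])) = {s : every successor in {2, 6, 7, 8}} = {0, 1, 4, 8}
|Sat(AX (¬p ∧ E[¬q U q]))| = |{0, 1, 4, 8}| = 4.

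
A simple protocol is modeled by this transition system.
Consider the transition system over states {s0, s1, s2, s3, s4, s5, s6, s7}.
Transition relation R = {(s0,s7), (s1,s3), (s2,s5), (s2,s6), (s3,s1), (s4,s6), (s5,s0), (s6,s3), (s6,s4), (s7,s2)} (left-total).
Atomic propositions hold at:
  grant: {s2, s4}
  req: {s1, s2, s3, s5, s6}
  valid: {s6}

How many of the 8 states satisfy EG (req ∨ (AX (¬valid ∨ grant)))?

Sat(¬valid) = {s0, s1, s2, s3, s4, s5, s7}
Sat(¬valid ∨ grant) = {s0, s1, s2, s3, s4, s5, s7}
Sat(AX (¬valid ∨ grant)) = {s : every successor in {s0, s1, s2, s3, s4, s5, s7}} = {s0, s1, s3, s5, s6, s7}
Sat(req ∨ (AX (¬valid ∨ grant))) = {s0, s1, s2, s3, s5, s6, s7}
EG (req ∨ (AX (¬valid ∨ grant))): greatest fixpoint, start Z0 = {s0, s1, s2, s3, s5, s6, s7}, keep only states in Sat with some successor in Z. Already a fixed point.
Sat(EG (req ∨ (AX (¬valid ∨ grant)))) = {s0, s1, s2, s3, s5, s6, s7}
|Sat(EG (req ∨ (AX (¬valid ∨ grant))))| = |{s0, s1, s2, s3, s5, s6, s7}| = 7.

7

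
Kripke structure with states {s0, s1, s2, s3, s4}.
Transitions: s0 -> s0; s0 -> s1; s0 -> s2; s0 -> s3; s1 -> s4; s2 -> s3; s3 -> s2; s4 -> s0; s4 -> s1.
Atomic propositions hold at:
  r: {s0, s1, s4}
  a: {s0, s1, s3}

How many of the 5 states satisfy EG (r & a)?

1

Sat(r & a) = {s0, s1}
EG (r & a): greatest fixpoint, start Z0 = {s0, s1}, keep only states in Sat with some successor in Z. Z1 = {s0}; fixed.
Sat(EG (r & a)) = {s0}
|Sat(EG (r & a))| = |{s0}| = 1.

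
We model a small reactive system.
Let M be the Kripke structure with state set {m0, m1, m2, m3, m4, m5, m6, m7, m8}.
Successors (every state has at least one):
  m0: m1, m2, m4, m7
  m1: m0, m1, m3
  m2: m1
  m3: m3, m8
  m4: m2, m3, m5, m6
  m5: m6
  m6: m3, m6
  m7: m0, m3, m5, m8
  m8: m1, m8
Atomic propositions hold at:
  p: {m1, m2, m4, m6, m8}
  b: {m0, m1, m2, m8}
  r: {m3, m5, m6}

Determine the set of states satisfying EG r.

EG r: greatest fixpoint, start Z0 = {m3, m5, m6}, keep only states in Sat with some successor in Z. Already a fixed point.
Sat(EG r) = {m3, m5, m6}

{m3, m5, m6}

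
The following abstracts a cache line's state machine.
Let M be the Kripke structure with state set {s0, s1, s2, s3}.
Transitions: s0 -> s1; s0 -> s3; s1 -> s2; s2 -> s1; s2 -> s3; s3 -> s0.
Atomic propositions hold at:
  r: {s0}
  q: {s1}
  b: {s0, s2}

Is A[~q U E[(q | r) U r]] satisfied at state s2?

Sat(~q) = {s0, s2, s3}
Sat(q | r) = {s0, s1}
E[(q | r) U r]: least fixpoint, start Z0 = Sat(r) = {s0}, add states in Sat(q | r) with some successor in Z. Already a fixed point.
Sat(E[(q | r) U r]) = {s0}
A[~q U E[(q | r) U r]]: least fixpoint, start Z0 = Sat(E[(q | r) U r]) = {s0}, add states in Sat(~q) with every successor in Z. Z1 = {s0, s3}; fixed.
Sat(A[~q U E[(q | r) U r]]) = {s0, s3}
s2 ∉ Sat(A[~q U E[(q | r) U r]]) = {s0, s3}, so the formula does not hold at s2.

No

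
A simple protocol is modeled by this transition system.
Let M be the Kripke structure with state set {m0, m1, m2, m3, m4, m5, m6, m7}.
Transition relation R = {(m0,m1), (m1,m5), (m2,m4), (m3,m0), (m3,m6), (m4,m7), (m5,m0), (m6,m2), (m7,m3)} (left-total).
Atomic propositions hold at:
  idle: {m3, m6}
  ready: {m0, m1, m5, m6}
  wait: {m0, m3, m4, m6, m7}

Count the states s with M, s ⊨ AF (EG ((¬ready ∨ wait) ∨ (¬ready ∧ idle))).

5

Sat(¬ready) = {m2, m3, m4, m7}
Sat(¬ready ∨ wait) = {m0, m2, m3, m4, m6, m7}
Sat(¬ready ∧ idle) = {m3}
Sat((¬ready ∨ wait) ∨ (¬ready ∧ idle)) = {m0, m2, m3, m4, m6, m7}
EG ((¬ready ∨ wait) ∨ (¬ready ∧ idle)): greatest fixpoint, start Z0 = {m0, m2, m3, m4, m6, m7}, keep only states in Sat with some successor in Z. Z1 = {m2, m3, m4, m6, m7}; fixed.
Sat(EG ((¬ready ∨ wait) ∨ (¬ready ∧ idle))) = {m2, m3, m4, m6, m7}
AF (EG ((¬ready ∨ wait) ∨ (¬ready ∧ idle))): least fixpoint, start Z0 = {m2, m3, m4, m6, m7}, add states with every successor in Z. Already a fixed point.
Sat(AF (EG ((¬ready ∨ wait) ∨ (¬ready ∧ idle)))) = {m2, m3, m4, m6, m7}
|Sat(AF (EG ((¬ready ∨ wait) ∨ (¬ready ∧ idle))))| = |{m2, m3, m4, m6, m7}| = 5.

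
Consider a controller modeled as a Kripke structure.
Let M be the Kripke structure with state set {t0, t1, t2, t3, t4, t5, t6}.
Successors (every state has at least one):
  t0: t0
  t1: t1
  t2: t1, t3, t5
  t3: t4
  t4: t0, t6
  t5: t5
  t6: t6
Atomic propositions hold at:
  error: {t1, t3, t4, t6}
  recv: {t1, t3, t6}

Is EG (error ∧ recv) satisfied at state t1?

Sat(error ∧ recv) = {t1, t3, t6}
EG (error ∧ recv): greatest fixpoint, start Z0 = {t1, t3, t6}, keep only states in Sat with some successor in Z. Z1 = {t1, t6}; fixed.
Sat(EG (error ∧ recv)) = {t1, t6}
t1 ∈ Sat(EG (error ∧ recv)) = {t1, t6}, so the formula holds at t1.

Yes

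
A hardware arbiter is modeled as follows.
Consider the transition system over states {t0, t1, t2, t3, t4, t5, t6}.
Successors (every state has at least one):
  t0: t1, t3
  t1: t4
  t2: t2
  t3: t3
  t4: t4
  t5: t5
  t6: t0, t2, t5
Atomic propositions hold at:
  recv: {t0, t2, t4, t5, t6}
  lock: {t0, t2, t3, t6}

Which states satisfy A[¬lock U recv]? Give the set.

Sat(¬lock) = {t1, t4, t5}
A[¬lock U recv]: least fixpoint, start Z0 = Sat(recv) = {t0, t2, t4, t5, t6}, add states in Sat(¬lock) with every successor in Z. Z1 = {t0, t1, t2, t4, t5, t6}; fixed.
Sat(A[¬lock U recv]) = {t0, t1, t2, t4, t5, t6}

{t0, t1, t2, t4, t5, t6}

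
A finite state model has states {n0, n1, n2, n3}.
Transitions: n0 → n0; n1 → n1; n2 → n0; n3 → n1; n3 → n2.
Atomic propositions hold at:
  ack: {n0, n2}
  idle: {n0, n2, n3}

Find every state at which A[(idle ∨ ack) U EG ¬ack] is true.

{n1, n3}

Sat(idle ∨ ack) = {n0, n2, n3}
Sat(¬ack) = {n1, n3}
EG ¬ack: greatest fixpoint, start Z0 = {n1, n3}, keep only states in Sat with some successor in Z. Already a fixed point.
Sat(EG ¬ack) = {n1, n3}
A[(idle ∨ ack) U EG ¬ack]: least fixpoint, start Z0 = Sat(EG ¬ack) = {n1, n3}, add states in Sat(idle ∨ ack) with every successor in Z. Already a fixed point.
Sat(A[(idle ∨ ack) U EG ¬ack]) = {n1, n3}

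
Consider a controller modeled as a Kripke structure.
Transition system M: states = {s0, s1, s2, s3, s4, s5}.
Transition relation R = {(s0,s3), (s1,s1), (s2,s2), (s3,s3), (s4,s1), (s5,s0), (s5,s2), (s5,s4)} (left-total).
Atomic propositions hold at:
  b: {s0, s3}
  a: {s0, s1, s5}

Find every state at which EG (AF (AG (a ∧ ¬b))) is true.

Sat(¬b) = {s1, s2, s4, s5}
Sat(a ∧ ¬b) = {s1, s5}
AG (a ∧ ¬b): greatest fixpoint, start Z0 = {s1, s5}, keep only states in Sat with every successor in Z. Z1 = {s1}; fixed.
Sat(AG (a ∧ ¬b)) = {s1}
AF (AG (a ∧ ¬b)): least fixpoint, start Z0 = {s1}, add states with every successor in Z. Z1 = {s1, s4}; fixed.
Sat(AF (AG (a ∧ ¬b))) = {s1, s4}
EG (AF (AG (a ∧ ¬b))): greatest fixpoint, start Z0 = {s1, s4}, keep only states in Sat with some successor in Z. Already a fixed point.
Sat(EG (AF (AG (a ∧ ¬b)))) = {s1, s4}

{s1, s4}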